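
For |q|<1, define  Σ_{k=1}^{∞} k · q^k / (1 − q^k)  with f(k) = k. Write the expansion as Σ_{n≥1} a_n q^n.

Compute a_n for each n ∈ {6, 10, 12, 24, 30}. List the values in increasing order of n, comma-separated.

q^6  k|6↦f(k): 1:1 2:2 3:3 6:6  a_6=12
q^10  k|10↦f(k): 1:1 2:2 5:5 10:10  a_10=18
d|12:{12,6,4,3,2,1}  Σf=12+6+4+3+2+1=28
q^24  k|24↦f(k): 1:1 2:2 3:3 4:4 6:6 8:8 12:12 24:24  a_24=60
d|30:{30,15,10,6,5,3,2,1}  Σf=30+15+10+6+5+3+2+1=72

12, 18, 28, 60, 72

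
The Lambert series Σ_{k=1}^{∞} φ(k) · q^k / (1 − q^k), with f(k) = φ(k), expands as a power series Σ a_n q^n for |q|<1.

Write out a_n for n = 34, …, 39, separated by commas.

d|34:{34,17,2,1}  Σφ=16+16+1+1=34
q^35  k|35↦φ(k): 35:24 7:6 5:4 1:1  a_35=35
[q^36] φ(1)=1,φ(2)=1,φ(3)=2,φ(4)=2,φ(6)=2,φ(9)=6,φ(12)=4,φ(18)=6,φ(36)=12 ⇒ 36
d|37:{37,1}  Σφ=36+1=37
[q^38] φ(1)=1,φ(2)=1,φ(19)=18,φ(38)=18 ⇒ 38
n=39: 1·39 3·13 13·3 39·1  φ→[1+2+12+24]=39

34, 35, 36, 37, 38, 39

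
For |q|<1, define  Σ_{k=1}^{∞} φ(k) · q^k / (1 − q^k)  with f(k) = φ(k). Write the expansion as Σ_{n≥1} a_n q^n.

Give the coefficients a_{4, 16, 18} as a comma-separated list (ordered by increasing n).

d|4:{4,2,1}  Σφ=2+1+1=4
[q^16] φ(16)=8,φ(8)=4,φ(4)=2,φ(2)=1,φ(1)=1 ⇒ 16
d|18:{1,2,3,6,9,18}  Σφ=1+1+2+2+6+6=18

4, 16, 18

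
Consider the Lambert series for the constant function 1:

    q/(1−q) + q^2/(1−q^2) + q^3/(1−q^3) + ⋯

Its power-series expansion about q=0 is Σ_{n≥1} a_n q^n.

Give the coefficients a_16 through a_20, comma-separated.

[q^16] f(1)=1,f(2)=1,f(4)=1,f(8)=1,f(16)=1 ⇒ 5
d|17:{17,1}  Σf=1+1=2
n=18: 1·18 2·9 3·6 6·3 9·2 18·1  f→[1+1+1+1+1+1]=6
q^19  k|19↦f(k): 19:1 1:1  a_19=2
q^20  k|20↦f(k): 1:1 2:1 4:1 5:1 10:1 20:1  a_20=6

5, 2, 6, 2, 6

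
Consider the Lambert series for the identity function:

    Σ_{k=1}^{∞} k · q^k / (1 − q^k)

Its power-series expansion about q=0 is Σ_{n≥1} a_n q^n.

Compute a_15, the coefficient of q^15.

n=15: 15·1 5·3 3·5 1·15  f→[15+5+3+1]=24

a_15 = 24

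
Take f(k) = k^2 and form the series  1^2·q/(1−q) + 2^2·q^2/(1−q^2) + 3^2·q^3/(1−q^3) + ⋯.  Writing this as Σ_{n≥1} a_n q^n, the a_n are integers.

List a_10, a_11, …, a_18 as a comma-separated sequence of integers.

[q^10] f(10)=100,f(5)=25,f(2)=4,f(1)=1 ⇒ 130
[q^11] f(11)=121,f(1)=1 ⇒ 122
[q^12] f(1)=1,f(2)=4,f(3)=9,f(4)=16,f(6)=36,f(12)=144 ⇒ 210
[q^13] f(13)=169,f(1)=1 ⇒ 170
n=14: 14·1 7·2 2·7 1·14  f→[196+49+4+1]=250
[q^15] f(1)=1,f(3)=9,f(5)=25,f(15)=225 ⇒ 260
n=16: 16·1 8·2 4·4 2·8 1·16  f→[256+64+16+4+1]=341
q^17  k|17↦f(k): 1:1 17:289  a_17=290
[q^18] f(18)=324,f(9)=81,f(6)=36,f(3)=9,f(2)=4,f(1)=1 ⇒ 455

130, 122, 210, 170, 250, 260, 341, 290, 455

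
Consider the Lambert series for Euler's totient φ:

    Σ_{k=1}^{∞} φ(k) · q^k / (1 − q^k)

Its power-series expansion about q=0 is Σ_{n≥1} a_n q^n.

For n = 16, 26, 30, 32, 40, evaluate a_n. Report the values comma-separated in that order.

q^16  k|16↦φ(k): 16:8 8:4 4:2 2:1 1:1  a_16=16
d|26:{26,13,2,1}  Σφ=12+12+1+1=26
q^30  k|30↦φ(k): 1:1 2:1 3:2 5:4 6:2 10:4 15:8 30:8  a_30=30
d|32:{32,16,8,4,2,1}  Σφ=16+8+4+2+1+1=32
q^40  k|40↦φ(k): 1:1 2:1 4:2 5:4 8:4 10:4 20:8 40:16  a_40=40

16, 26, 30, 32, 40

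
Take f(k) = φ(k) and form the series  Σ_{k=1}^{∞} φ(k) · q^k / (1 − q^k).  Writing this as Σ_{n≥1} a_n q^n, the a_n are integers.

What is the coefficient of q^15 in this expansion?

n=15: 1·15 3·5 5·3 15·1  φ→[1+2+4+8]=15

a_15 = 15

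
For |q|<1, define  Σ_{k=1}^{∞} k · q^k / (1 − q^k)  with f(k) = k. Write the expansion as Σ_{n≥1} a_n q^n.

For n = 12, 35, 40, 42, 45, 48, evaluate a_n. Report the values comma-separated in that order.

[q^12] f(1)=1,f(2)=2,f(3)=3,f(4)=4,f(6)=6,f(12)=12 ⇒ 28
n=35: 1·35 5·7 7·5 35·1  f→[1+5+7+35]=48
q^40  k|40↦f(k): 1:1 2:2 4:4 5:5 8:8 10:10 20:20 40:40  a_40=90
n=42: 42·1 21·2 14·3 7·6 6·7 3·14 2·21 1·42  f→[42+21+14+7+6+3+2+1]=96
q^45  k|45↦f(k): 45:45 15:15 9:9 5:5 3:3 1:1  a_45=78
q^48  k|48↦f(k): 1:1 2:2 3:3 4:4 6:6 8:8 12:12 16:16 24:24 48:48  a_48=124

28, 48, 90, 96, 78, 124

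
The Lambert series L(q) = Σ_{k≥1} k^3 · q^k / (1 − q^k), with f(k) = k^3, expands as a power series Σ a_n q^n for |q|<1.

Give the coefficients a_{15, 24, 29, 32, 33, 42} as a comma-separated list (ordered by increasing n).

3528, 16380, 24390, 37449, 37296, 86688

q^15  k|15↦f(k): 1:1 3:27 5:125 15:3375  a_15=3528
[q^24] f(24)=13824,f(12)=1728,f(8)=512,f(6)=216,f(4)=64,f(3)=27,f(2)=8,f(1)=1 ⇒ 16380
[q^29] f(29)=24389,f(1)=1 ⇒ 24390
q^32  k|32↦f(k): 1:1 2:8 4:64 8:512 16:4096 32:32768  a_32=37449
n=33: 33·1 11·3 3·11 1·33  f→[35937+1331+27+1]=37296
n=42: 1·42 2·21 3·14 6·7 7·6 14·3 21·2 42·1  f→[1+8+27+216+343+2744+9261+74088]=86688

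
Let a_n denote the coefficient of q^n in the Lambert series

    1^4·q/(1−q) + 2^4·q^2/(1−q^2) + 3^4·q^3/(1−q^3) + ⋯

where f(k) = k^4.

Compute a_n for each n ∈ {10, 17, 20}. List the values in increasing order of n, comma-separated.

q^10  k|10↦f(k): 1:1 2:16 5:625 10:10000  a_10=10642
n=17: 17·1 1·17  f→[83521+1]=83522
q^20  k|20↦f(k): 20:160000 10:10000 5:625 4:256 2:16 1:1  a_20=170898

10642, 83522, 170898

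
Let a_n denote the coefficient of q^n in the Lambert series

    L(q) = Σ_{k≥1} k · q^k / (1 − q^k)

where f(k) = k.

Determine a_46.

a_46 = 72

[q^46] f(1)=1,f(2)=2,f(23)=23,f(46)=46 ⇒ 72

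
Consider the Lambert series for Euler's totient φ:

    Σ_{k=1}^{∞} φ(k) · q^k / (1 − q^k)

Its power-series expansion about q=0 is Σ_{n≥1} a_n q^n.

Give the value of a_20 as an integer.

n=20: 20·1 10·2 5·4 4·5 2·10 1·20  φ→[8+4+4+2+1+1]=20

a_20 = 20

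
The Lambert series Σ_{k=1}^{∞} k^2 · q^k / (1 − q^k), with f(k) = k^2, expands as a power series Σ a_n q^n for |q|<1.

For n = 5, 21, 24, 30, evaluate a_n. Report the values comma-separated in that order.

26, 500, 850, 1300

q^5  k|5↦f(k): 5:25 1:1  a_5=26
q^21  k|21↦f(k): 1:1 3:9 7:49 21:441  a_21=500
q^24  k|24↦f(k): 1:1 2:4 3:9 4:16 6:36 8:64 12:144 24:576  a_24=850
[q^30] f(1)=1,f(2)=4,f(3)=9,f(5)=25,f(6)=36,f(10)=100,f(15)=225,f(30)=900 ⇒ 1300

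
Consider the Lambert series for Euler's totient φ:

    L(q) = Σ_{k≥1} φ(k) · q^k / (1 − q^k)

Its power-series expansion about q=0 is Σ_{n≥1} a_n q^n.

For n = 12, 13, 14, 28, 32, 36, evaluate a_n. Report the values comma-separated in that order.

d|12:{1,2,3,4,6,12}  Σφ=1+1+2+2+2+4=12
n=13: 1·13 13·1  φ→[1+12]=13
n=14: 14·1 7·2 2·7 1·14  φ→[6+6+1+1]=14
[q^28] φ(28)=12,φ(14)=6,φ(7)=6,φ(4)=2,φ(2)=1,φ(1)=1 ⇒ 28
n=32: 32·1 16·2 8·4 4·8 2·16 1·32  φ→[16+8+4+2+1+1]=32
[q^36] φ(36)=12,φ(18)=6,φ(12)=4,φ(9)=6,φ(6)=2,φ(4)=2,φ(3)=2,φ(2)=1,φ(1)=1 ⇒ 36

12, 13, 14, 28, 32, 36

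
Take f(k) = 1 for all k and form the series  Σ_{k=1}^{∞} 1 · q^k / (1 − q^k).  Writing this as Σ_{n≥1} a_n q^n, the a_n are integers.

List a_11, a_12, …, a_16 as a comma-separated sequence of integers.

2, 6, 2, 4, 4, 5

n=11: 1·11 11·1  f→[1+1]=2
q^12  k|12↦f(k): 1:1 2:1 3:1 4:1 6:1 12:1  a_12=6
[q^13] f(1)=1,f(13)=1 ⇒ 2
[q^14] f(14)=1,f(7)=1,f(2)=1,f(1)=1 ⇒ 4
d|15:{1,3,5,15}  Σf=1+1+1+1=4
[q^16] f(1)=1,f(2)=1,f(4)=1,f(8)=1,f(16)=1 ⇒ 5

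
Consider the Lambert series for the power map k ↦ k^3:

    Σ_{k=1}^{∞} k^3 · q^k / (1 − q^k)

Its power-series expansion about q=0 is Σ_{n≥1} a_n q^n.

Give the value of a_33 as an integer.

a_33 = 37296

[q^33] f(33)=35937,f(11)=1331,f(3)=27,f(1)=1 ⇒ 37296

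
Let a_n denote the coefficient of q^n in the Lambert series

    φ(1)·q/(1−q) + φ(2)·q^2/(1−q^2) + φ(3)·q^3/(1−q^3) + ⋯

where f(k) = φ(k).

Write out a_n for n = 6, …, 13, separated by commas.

n=6: 1·6 2·3 3·2 6·1  φ→[1+1+2+2]=6
q^7  k|7↦φ(k): 1:1 7:6  a_7=7
d|8:{8,4,2,1}  Σφ=4+2+1+1=8
[q^9] φ(9)=6,φ(3)=2,φ(1)=1 ⇒ 9
q^10  k|10↦φ(k): 1:1 2:1 5:4 10:4  a_10=10
[q^11] φ(1)=1,φ(11)=10 ⇒ 11
[q^12] φ(12)=4,φ(6)=2,φ(4)=2,φ(3)=2,φ(2)=1,φ(1)=1 ⇒ 12
q^13  k|13↦φ(k): 1:1 13:12  a_13=13

6, 7, 8, 9, 10, 11, 12, 13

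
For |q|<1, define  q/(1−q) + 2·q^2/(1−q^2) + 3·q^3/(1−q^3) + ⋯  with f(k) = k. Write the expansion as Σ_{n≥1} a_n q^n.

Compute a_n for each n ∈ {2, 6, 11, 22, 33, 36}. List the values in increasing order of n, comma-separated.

3, 12, 12, 36, 48, 91

q^2  k|2↦f(k): 2:2 1:1  a_2=3
[q^6] f(1)=1,f(2)=2,f(3)=3,f(6)=6 ⇒ 12
[q^11] f(11)=11,f(1)=1 ⇒ 12
q^22  k|22↦f(k): 22:22 11:11 2:2 1:1  a_22=36
[q^33] f(1)=1,f(3)=3,f(11)=11,f(33)=33 ⇒ 48
d|36:{1,2,3,4,6,9,12,18,36}  Σf=1+2+3+4+6+9+12+18+36=91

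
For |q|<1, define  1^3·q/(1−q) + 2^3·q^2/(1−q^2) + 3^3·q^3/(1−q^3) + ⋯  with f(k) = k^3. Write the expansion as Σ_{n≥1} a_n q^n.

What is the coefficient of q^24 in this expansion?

a_24 = 16380

q^24  k|24↦f(k): 24:13824 12:1728 8:512 6:216 4:64 3:27 2:8 1:1  a_24=16380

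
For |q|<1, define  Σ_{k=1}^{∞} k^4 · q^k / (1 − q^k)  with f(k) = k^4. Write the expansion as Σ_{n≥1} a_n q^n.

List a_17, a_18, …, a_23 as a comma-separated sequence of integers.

83522, 112931, 130322, 170898, 196964, 248914, 279842

[q^17] f(17)=83521,f(1)=1 ⇒ 83522
n=18: 1·18 2·9 3·6 6·3 9·2 18·1  f→[1+16+81+1296+6561+104976]=112931
[q^19] f(1)=1,f(19)=130321 ⇒ 130322
q^20  k|20↦f(k): 20:160000 10:10000 5:625 4:256 2:16 1:1  a_20=170898
n=21: 1·21 3·7 7·3 21·1  f→[1+81+2401+194481]=196964
[q^22] f(1)=1,f(2)=16,f(11)=14641,f(22)=234256 ⇒ 248914
n=23: 23·1 1·23  f→[279841+1]=279842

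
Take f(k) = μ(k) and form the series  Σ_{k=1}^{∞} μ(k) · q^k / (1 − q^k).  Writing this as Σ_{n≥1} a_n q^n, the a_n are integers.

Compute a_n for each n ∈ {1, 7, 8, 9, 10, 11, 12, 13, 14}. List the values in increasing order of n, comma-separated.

d|1:{1}  Σμ=1=1
d|7:{7,1}  Σμ=(-1)+1=0
q^8  k|8↦μ(k): 1:1 2:-1 4:0 8:0  a_8=0
[q^9] μ(9)=0,μ(3)=-1,μ(1)=1 ⇒ 0
d|10:{1,2,5,10}  Σμ=1+(-1)+(-1)+1=0
q^11  k|11↦μ(k): 1:1 11:-1  a_11=0
q^12  k|12↦μ(k): 12:0 6:1 4:0 3:-1 2:-1 1:1  a_12=0
n=13: 1·13 13·1  μ→[1+(-1)]=0
n=14: 1·14 2·7 7·2 14·1  μ→[1+(-1)+(-1)+1]=0

1, 0, 0, 0, 0, 0, 0, 0, 0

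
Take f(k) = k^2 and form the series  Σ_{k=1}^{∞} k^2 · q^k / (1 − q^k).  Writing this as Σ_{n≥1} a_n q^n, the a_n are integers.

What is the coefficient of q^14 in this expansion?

a_14 = 250

d|14:{1,2,7,14}  Σf=1+4+49+196=250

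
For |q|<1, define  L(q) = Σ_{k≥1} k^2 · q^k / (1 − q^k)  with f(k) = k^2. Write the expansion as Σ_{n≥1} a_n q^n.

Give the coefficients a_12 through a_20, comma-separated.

[q^12] f(1)=1,f(2)=4,f(3)=9,f(4)=16,f(6)=36,f(12)=144 ⇒ 210
d|13:{1,13}  Σf=1+169=170
d|14:{14,7,2,1}  Σf=196+49+4+1=250
[q^15] f(15)=225,f(5)=25,f(3)=9,f(1)=1 ⇒ 260
q^16  k|16↦f(k): 1:1 2:4 4:16 8:64 16:256  a_16=341
q^17  k|17↦f(k): 1:1 17:289  a_17=290
n=18: 18·1 9·2 6·3 3·6 2·9 1·18  f→[324+81+36+9+4+1]=455
[q^19] f(1)=1,f(19)=361 ⇒ 362
[q^20] f(1)=1,f(2)=4,f(4)=16,f(5)=25,f(10)=100,f(20)=400 ⇒ 546

210, 170, 250, 260, 341, 290, 455, 362, 546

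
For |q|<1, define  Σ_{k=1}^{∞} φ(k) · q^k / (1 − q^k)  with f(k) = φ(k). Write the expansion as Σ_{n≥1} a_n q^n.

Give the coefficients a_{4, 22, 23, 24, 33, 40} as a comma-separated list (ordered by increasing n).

n=4: 4·1 2·2 1·4  φ→[2+1+1]=4
[q^22] φ(22)=10,φ(11)=10,φ(2)=1,φ(1)=1 ⇒ 22
d|23:{1,23}  Σφ=1+22=23
q^24  k|24↦φ(k): 24:8 12:4 8:4 6:2 4:2 3:2 2:1 1:1  a_24=24
n=33: 1·33 3·11 11·3 33·1  φ→[1+2+10+20]=33
[q^40] φ(40)=16,φ(20)=8,φ(10)=4,φ(8)=4,φ(5)=4,φ(4)=2,φ(2)=1,φ(1)=1 ⇒ 40

4, 22, 23, 24, 33, 40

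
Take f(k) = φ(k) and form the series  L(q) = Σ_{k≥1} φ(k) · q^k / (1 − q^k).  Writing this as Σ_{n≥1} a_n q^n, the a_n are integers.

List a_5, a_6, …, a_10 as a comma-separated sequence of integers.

q^5  k|5↦φ(k): 1:1 5:4  a_5=5
[q^6] φ(1)=1,φ(2)=1,φ(3)=2,φ(6)=2 ⇒ 6
n=7: 7·1 1·7  φ→[6+1]=7
q^8  k|8↦φ(k): 1:1 2:1 4:2 8:4  a_8=8
d|9:{9,3,1}  Σφ=6+2+1=9
n=10: 1·10 2·5 5·2 10·1  φ→[1+1+4+4]=10

5, 6, 7, 8, 9, 10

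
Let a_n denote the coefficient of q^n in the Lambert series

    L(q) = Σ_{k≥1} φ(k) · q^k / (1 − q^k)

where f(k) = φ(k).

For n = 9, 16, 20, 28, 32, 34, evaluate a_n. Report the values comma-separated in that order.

[q^9] φ(9)=6,φ(3)=2,φ(1)=1 ⇒ 9
q^16  k|16↦φ(k): 16:8 8:4 4:2 2:1 1:1  a_16=16
[q^20] φ(1)=1,φ(2)=1,φ(4)=2,φ(5)=4,φ(10)=4,φ(20)=8 ⇒ 20
[q^28] φ(1)=1,φ(2)=1,φ(4)=2,φ(7)=6,φ(14)=6,φ(28)=12 ⇒ 28
d|32:{32,16,8,4,2,1}  Σφ=16+8+4+2+1+1=32
q^34  k|34↦φ(k): 34:16 17:16 2:1 1:1  a_34=34

9, 16, 20, 28, 32, 34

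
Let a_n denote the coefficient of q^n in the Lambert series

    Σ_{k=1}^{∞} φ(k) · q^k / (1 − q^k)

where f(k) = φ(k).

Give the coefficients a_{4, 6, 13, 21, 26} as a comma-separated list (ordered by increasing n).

q^4  k|4↦φ(k): 4:2 2:1 1:1  a_4=4
n=6: 1·6 2·3 3·2 6·1  φ→[1+1+2+2]=6
d|13:{1,13}  Σφ=1+12=13
n=21: 1·21 3·7 7·3 21·1  φ→[1+2+6+12]=21
[q^26] φ(26)=12,φ(13)=12,φ(2)=1,φ(1)=1 ⇒ 26

4, 6, 13, 21, 26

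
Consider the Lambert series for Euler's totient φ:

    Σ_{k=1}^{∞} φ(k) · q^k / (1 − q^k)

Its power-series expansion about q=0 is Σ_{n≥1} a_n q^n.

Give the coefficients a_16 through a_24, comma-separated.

n=16: 1·16 2·8 4·4 8·2 16·1  φ→[1+1+2+4+8]=16
d|17:{1,17}  Σφ=1+16=17
n=18: 18·1 9·2 6·3 3·6 2·9 1·18  φ→[6+6+2+2+1+1]=18
q^19  k|19↦φ(k): 1:1 19:18  a_19=19
[q^20] φ(1)=1,φ(2)=1,φ(4)=2,φ(5)=4,φ(10)=4,φ(20)=8 ⇒ 20
q^21  k|21↦φ(k): 21:12 7:6 3:2 1:1  a_21=21
[q^22] φ(22)=10,φ(11)=10,φ(2)=1,φ(1)=1 ⇒ 22
[q^23] φ(1)=1,φ(23)=22 ⇒ 23
q^24  k|24↦φ(k): 24:8 12:4 8:4 6:2 4:2 3:2 2:1 1:1  a_24=24

16, 17, 18, 19, 20, 21, 22, 23, 24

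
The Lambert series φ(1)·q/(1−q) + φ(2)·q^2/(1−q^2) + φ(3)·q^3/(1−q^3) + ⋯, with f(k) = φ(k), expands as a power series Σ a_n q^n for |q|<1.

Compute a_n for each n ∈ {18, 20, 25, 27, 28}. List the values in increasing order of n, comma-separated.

q^18  k|18↦φ(k): 18:6 9:6 6:2 3:2 2:1 1:1  a_18=18
q^20  k|20↦φ(k): 1:1 2:1 4:2 5:4 10:4 20:8  a_20=20
[q^25] φ(25)=20,φ(5)=4,φ(1)=1 ⇒ 25
[q^27] φ(1)=1,φ(3)=2,φ(9)=6,φ(27)=18 ⇒ 27
q^28  k|28↦φ(k): 28:12 14:6 7:6 4:2 2:1 1:1  a_28=28

18, 20, 25, 27, 28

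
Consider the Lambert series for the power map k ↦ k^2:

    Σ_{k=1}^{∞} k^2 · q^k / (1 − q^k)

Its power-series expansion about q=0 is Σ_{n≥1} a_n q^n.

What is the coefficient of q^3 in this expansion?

[q^3] f(3)=9,f(1)=1 ⇒ 10

a_3 = 10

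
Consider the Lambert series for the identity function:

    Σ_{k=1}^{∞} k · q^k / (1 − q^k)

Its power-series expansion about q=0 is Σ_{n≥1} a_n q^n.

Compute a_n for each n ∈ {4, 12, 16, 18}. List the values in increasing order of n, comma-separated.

7, 28, 31, 39

n=4: 1·4 2·2 4·1  f→[1+2+4]=7
[q^12] f(12)=12,f(6)=6,f(4)=4,f(3)=3,f(2)=2,f(1)=1 ⇒ 28
[q^16] f(1)=1,f(2)=2,f(4)=4,f(8)=8,f(16)=16 ⇒ 31
q^18  k|18↦f(k): 18:18 9:9 6:6 3:3 2:2 1:1  a_18=39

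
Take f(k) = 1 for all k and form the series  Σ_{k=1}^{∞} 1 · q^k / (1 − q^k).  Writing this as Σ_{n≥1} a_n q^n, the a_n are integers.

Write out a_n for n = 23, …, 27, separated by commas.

2, 8, 3, 4, 4

q^23  k|23↦f(k): 23:1 1:1  a_23=2
n=24: 24·1 12·2 8·3 6·4 4·6 3·8 2·12 1·24  f→[1+1+1+1+1+1+1+1]=8
[q^25] f(25)=1,f(5)=1,f(1)=1 ⇒ 3
d|26:{1,2,13,26}  Σf=1+1+1+1=4
n=27: 1·27 3·9 9·3 27·1  f→[1+1+1+1]=4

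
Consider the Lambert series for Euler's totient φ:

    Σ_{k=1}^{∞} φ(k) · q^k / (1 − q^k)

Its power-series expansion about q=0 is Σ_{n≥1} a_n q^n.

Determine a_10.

q^10  k|10↦φ(k): 1:1 2:1 5:4 10:4  a_10=10

a_10 = 10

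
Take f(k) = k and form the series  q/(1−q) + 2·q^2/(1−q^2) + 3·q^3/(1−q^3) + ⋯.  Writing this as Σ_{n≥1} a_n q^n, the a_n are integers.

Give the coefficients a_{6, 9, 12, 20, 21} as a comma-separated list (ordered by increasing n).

q^6  k|6↦f(k): 6:6 3:3 2:2 1:1  a_6=12
q^9  k|9↦f(k): 1:1 3:3 9:9  a_9=13
d|12:{1,2,3,4,6,12}  Σf=1+2+3+4+6+12=28
[q^20] f(20)=20,f(10)=10,f(5)=5,f(4)=4,f(2)=2,f(1)=1 ⇒ 42
[q^21] f(1)=1,f(3)=3,f(7)=7,f(21)=21 ⇒ 32

12, 13, 28, 42, 32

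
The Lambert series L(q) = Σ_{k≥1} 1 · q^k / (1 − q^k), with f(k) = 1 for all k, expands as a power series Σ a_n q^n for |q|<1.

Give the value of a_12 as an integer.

a_12 = 6

n=12: 1·12 2·6 3·4 4·3 6·2 12·1  f→[1+1+1+1+1+1]=6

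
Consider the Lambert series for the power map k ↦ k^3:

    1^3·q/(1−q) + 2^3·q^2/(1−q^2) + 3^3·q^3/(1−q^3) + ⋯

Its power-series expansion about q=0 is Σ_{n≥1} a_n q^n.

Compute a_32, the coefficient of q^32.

d|32:{32,16,8,4,2,1}  Σf=32768+4096+512+64+8+1=37449

a_32 = 37449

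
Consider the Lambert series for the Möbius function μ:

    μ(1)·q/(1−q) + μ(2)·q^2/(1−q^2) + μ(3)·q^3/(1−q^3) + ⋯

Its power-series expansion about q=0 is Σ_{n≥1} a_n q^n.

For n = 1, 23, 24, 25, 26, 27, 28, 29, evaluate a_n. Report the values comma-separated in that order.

[q^1] μ(1)=1 ⇒ 1
[q^23] μ(1)=1,μ(23)=-1 ⇒ 0
n=24: 24·1 12·2 8·3 6·4 4·6 3·8 2·12 1·24  μ→[0+0+0+1+0+(-1)+(-1)+1]=0
d|25:{1,5,25}  Σμ=1+(-1)+0=0
[q^26] μ(26)=1,μ(13)=-1,μ(2)=-1,μ(1)=1 ⇒ 0
n=27: 27·1 9·3 3·9 1·27  μ→[0+0+(-1)+1]=0
[q^28] μ(1)=1,μ(2)=-1,μ(4)=0,μ(7)=-1,μ(14)=1,μ(28)=0 ⇒ 0
[q^29] μ(29)=-1,μ(1)=1 ⇒ 0

1, 0, 0, 0, 0, 0, 0, 0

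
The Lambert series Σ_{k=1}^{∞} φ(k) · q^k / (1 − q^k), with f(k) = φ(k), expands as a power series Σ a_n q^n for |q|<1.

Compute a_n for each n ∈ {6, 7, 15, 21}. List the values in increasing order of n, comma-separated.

q^6  k|6↦φ(k): 6:2 3:2 2:1 1:1  a_6=6
d|7:{7,1}  Σφ=6+1=7
q^15  k|15↦φ(k): 15:8 5:4 3:2 1:1  a_15=15
[q^21] φ(21)=12,φ(7)=6,φ(3)=2,φ(1)=1 ⇒ 21

6, 7, 15, 21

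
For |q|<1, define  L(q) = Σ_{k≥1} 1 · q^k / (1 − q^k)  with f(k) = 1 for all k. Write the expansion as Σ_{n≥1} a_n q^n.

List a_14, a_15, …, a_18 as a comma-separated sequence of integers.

4, 4, 5, 2, 6

[q^14] f(1)=1,f(2)=1,f(7)=1,f(14)=1 ⇒ 4
[q^15] f(15)=1,f(5)=1,f(3)=1,f(1)=1 ⇒ 4
[q^16] f(1)=1,f(2)=1,f(4)=1,f(8)=1,f(16)=1 ⇒ 5
[q^17] f(17)=1,f(1)=1 ⇒ 2
d|18:{1,2,3,6,9,18}  Σf=1+1+1+1+1+1=6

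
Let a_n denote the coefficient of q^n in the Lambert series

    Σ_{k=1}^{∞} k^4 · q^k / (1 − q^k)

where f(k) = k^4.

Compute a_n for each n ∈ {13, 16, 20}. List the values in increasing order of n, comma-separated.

d|13:{1,13}  Σf=1+28561=28562
n=16: 16·1 8·2 4·4 2·8 1·16  f→[65536+4096+256+16+1]=69905
d|20:{20,10,5,4,2,1}  Σf=160000+10000+625+256+16+1=170898

28562, 69905, 170898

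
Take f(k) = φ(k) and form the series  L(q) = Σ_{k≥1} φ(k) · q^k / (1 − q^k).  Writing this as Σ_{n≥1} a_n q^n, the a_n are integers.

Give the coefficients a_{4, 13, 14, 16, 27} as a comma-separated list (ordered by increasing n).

q^4  k|4↦φ(k): 4:2 2:1 1:1  a_4=4
n=13: 1·13 13·1  φ→[1+12]=13
[q^14] φ(14)=6,φ(7)=6,φ(2)=1,φ(1)=1 ⇒ 14
q^16  k|16↦φ(k): 16:8 8:4 4:2 2:1 1:1  a_16=16
[q^27] φ(1)=1,φ(3)=2,φ(9)=6,φ(27)=18 ⇒ 27

4, 13, 14, 16, 27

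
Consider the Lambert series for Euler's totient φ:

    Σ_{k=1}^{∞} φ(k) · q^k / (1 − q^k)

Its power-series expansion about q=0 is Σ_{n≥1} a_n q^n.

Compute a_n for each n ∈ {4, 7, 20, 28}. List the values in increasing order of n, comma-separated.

n=4: 4·1 2·2 1·4  φ→[2+1+1]=4
[q^7] φ(7)=6,φ(1)=1 ⇒ 7
q^20  k|20↦φ(k): 1:1 2:1 4:2 5:4 10:4 20:8  a_20=20
d|28:{28,14,7,4,2,1}  Σφ=12+6+6+2+1+1=28

4, 7, 20, 28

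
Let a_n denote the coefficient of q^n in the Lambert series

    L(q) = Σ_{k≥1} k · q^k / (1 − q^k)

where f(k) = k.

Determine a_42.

a_42 = 96

n=42: 1·42 2·21 3·14 6·7 7·6 14·3 21·2 42·1  f→[1+2+3+6+7+14+21+42]=96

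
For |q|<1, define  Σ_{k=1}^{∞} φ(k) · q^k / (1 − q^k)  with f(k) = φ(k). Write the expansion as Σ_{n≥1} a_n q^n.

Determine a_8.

d|8:{1,2,4,8}  Σφ=1+1+2+4=8

a_8 = 8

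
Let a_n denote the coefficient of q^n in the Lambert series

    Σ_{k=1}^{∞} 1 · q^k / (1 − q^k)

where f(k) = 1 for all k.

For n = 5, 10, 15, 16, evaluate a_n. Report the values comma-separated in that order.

2, 4, 4, 5

n=5: 5·1 1·5  f→[1+1]=2
[q^10] f(1)=1,f(2)=1,f(5)=1,f(10)=1 ⇒ 4
n=15: 15·1 5·3 3·5 1·15  f→[1+1+1+1]=4
q^16  k|16↦f(k): 16:1 8:1 4:1 2:1 1:1  a_16=5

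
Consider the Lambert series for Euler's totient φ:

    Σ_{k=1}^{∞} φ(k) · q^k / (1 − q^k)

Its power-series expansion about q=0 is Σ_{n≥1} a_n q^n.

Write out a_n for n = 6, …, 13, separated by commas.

q^6  k|6↦φ(k): 1:1 2:1 3:2 6:2  a_6=6
d|7:{1,7}  Σφ=1+6=7
d|8:{8,4,2,1}  Σφ=4+2+1+1=8
n=9: 1·9 3·3 9·1  φ→[1+2+6]=9
q^10  k|10↦φ(k): 10:4 5:4 2:1 1:1  a_10=10
d|11:{1,11}  Σφ=1+10=11
d|12:{12,6,4,3,2,1}  Σφ=4+2+2+2+1+1=12
d|13:{1,13}  Σφ=1+12=13

6, 7, 8, 9, 10, 11, 12, 13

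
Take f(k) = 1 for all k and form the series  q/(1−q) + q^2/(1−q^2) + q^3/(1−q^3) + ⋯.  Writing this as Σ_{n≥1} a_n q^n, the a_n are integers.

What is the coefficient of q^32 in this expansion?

q^32  k|32↦f(k): 1:1 2:1 4:1 8:1 16:1 32:1  a_32=6

a_32 = 6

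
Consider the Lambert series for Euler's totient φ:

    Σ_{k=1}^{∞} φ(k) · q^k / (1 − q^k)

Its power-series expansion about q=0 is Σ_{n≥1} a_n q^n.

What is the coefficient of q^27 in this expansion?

n=27: 1·27 3·9 9·3 27·1  φ→[1+2+6+18]=27

a_27 = 27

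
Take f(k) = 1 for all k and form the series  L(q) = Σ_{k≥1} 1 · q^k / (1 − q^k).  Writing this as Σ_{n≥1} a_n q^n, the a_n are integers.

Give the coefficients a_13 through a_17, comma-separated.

2, 4, 4, 5, 2

n=13: 13·1 1·13  f→[1+1]=2
q^14  k|14↦f(k): 14:1 7:1 2:1 1:1  a_14=4
q^15  k|15↦f(k): 15:1 5:1 3:1 1:1  a_15=4
[q^16] f(16)=1,f(8)=1,f(4)=1,f(2)=1,f(1)=1 ⇒ 5
d|17:{1,17}  Σf=1+1=2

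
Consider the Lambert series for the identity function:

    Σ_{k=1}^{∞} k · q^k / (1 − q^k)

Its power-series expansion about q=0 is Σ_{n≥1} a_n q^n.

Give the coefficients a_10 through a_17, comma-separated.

d|10:{1,2,5,10}  Σf=1+2+5+10=18
q^11  k|11↦f(k): 11:11 1:1  a_11=12
q^12  k|12↦f(k): 1:1 2:2 3:3 4:4 6:6 12:12  a_12=28
d|13:{1,13}  Σf=1+13=14
[q^14] f(14)=14,f(7)=7,f(2)=2,f(1)=1 ⇒ 24
n=15: 1·15 3·5 5·3 15·1  f→[1+3+5+15]=24
n=16: 16·1 8·2 4·4 2·8 1·16  f→[16+8+4+2+1]=31
n=17: 1·17 17·1  f→[1+17]=18

18, 12, 28, 14, 24, 24, 31, 18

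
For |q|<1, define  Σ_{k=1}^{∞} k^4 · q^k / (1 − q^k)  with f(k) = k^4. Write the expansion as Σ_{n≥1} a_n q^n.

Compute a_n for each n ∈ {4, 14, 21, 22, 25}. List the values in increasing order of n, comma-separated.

[q^4] f(1)=1,f(2)=16,f(4)=256 ⇒ 273
d|14:{1,2,7,14}  Σf=1+16+2401+38416=40834
[q^21] f(21)=194481,f(7)=2401,f(3)=81,f(1)=1 ⇒ 196964
n=22: 1·22 2·11 11·2 22·1  f→[1+16+14641+234256]=248914
d|25:{25,5,1}  Σf=390625+625+1=391251

273, 40834, 196964, 248914, 391251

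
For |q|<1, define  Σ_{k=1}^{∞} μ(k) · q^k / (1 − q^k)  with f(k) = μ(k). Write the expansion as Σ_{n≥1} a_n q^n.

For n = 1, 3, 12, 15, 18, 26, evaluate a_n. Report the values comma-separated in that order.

n=1: 1·1  μ→[1]=1
q^3  k|3↦μ(k): 1:1 3:-1  a_3=0
n=12: 12·1 6·2 4·3 3·4 2·6 1·12  μ→[0+1+0+(-1)+(-1)+1]=0
n=15: 15·1 5·3 3·5 1·15  μ→[1+(-1)+(-1)+1]=0
d|18:{1,2,3,6,9,18}  Σμ=1+(-1)+(-1)+1+0+0=0
n=26: 1·26 2·13 13·2 26·1  μ→[1+(-1)+(-1)+1]=0

1, 0, 0, 0, 0, 0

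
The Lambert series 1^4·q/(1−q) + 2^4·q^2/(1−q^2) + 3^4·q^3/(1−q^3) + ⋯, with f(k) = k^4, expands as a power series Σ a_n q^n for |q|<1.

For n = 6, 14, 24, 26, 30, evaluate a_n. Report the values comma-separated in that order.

[q^6] f(6)=1296,f(3)=81,f(2)=16,f(1)=1 ⇒ 1394
d|14:{14,7,2,1}  Σf=38416+2401+16+1=40834
q^24  k|24↦f(k): 24:331776 12:20736 8:4096 6:1296 4:256 3:81 2:16 1:1  a_24=358258
n=26: 26·1 13·2 2·13 1·26  f→[456976+28561+16+1]=485554
[q^30] f(30)=810000,f(15)=50625,f(10)=10000,f(6)=1296,f(5)=625,f(3)=81,f(2)=16,f(1)=1 ⇒ 872644

1394, 40834, 358258, 485554, 872644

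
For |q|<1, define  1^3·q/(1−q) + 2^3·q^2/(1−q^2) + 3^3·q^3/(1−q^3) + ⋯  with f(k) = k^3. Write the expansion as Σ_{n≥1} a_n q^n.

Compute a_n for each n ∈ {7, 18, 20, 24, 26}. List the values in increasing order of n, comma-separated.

344, 6813, 9198, 16380, 19782

[q^7] f(7)=343,f(1)=1 ⇒ 344
[q^18] f(1)=1,f(2)=8,f(3)=27,f(6)=216,f(9)=729,f(18)=5832 ⇒ 6813
n=20: 1·20 2·10 4·5 5·4 10·2 20·1  f→[1+8+64+125+1000+8000]=9198
q^24  k|24↦f(k): 1:1 2:8 3:27 4:64 6:216 8:512 12:1728 24:13824  a_24=16380
q^26  k|26↦f(k): 1:1 2:8 13:2197 26:17576  a_26=19782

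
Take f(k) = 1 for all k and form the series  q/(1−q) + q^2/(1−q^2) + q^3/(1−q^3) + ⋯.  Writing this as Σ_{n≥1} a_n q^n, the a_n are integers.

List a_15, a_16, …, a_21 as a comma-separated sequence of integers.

d|15:{15,5,3,1}  Σf=1+1+1+1=4
n=16: 1·16 2·8 4·4 8·2 16·1  f→[1+1+1+1+1]=5
[q^17] f(17)=1,f(1)=1 ⇒ 2
n=18: 1·18 2·9 3·6 6·3 9·2 18·1  f→[1+1+1+1+1+1]=6
n=19: 1·19 19·1  f→[1+1]=2
[q^20] f(20)=1,f(10)=1,f(5)=1,f(4)=1,f(2)=1,f(1)=1 ⇒ 6
n=21: 21·1 7·3 3·7 1·21  f→[1+1+1+1]=4

4, 5, 2, 6, 2, 6, 4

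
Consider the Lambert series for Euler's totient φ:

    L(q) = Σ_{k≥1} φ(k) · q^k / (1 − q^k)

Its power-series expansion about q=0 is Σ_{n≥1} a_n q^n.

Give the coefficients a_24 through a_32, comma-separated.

d|24:{1,2,3,4,6,8,12,24}  Σφ=1+1+2+2+2+4+4+8=24
n=25: 1·25 5·5 25·1  φ→[1+4+20]=25
d|26:{26,13,2,1}  Σφ=12+12+1+1=26
d|27:{1,3,9,27}  Σφ=1+2+6+18=27
[q^28] φ(1)=1,φ(2)=1,φ(4)=2,φ(7)=6,φ(14)=6,φ(28)=12 ⇒ 28
n=29: 29·1 1·29  φ→[28+1]=29
q^30  k|30↦φ(k): 1:1 2:1 3:2 5:4 6:2 10:4 15:8 30:8  a_30=30
d|31:{1,31}  Σφ=1+30=31
n=32: 1·32 2·16 4·8 8·4 16·2 32·1  φ→[1+1+2+4+8+16]=32

24, 25, 26, 27, 28, 29, 30, 31, 32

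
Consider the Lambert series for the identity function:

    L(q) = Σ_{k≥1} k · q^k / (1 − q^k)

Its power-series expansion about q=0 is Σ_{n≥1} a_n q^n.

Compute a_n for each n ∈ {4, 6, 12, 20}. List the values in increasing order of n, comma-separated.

7, 12, 28, 42

q^4  k|4↦f(k): 1:1 2:2 4:4  a_4=7
[q^6] f(1)=1,f(2)=2,f(3)=3,f(6)=6 ⇒ 12
d|12:{1,2,3,4,6,12}  Σf=1+2+3+4+6+12=28
n=20: 1·20 2·10 4·5 5·4 10·2 20·1  f→[1+2+4+5+10+20]=42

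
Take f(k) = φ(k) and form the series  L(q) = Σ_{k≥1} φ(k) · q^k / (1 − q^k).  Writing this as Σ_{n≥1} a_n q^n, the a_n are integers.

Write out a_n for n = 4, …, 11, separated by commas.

d|4:{4,2,1}  Σφ=2+1+1=4
[q^5] φ(1)=1,φ(5)=4 ⇒ 5
n=6: 1·6 2·3 3·2 6·1  φ→[1+1+2+2]=6
q^7  k|7↦φ(k): 1:1 7:6  a_7=7
n=8: 1·8 2·4 4·2 8·1  φ→[1+1+2+4]=8
[q^9] φ(9)=6,φ(3)=2,φ(1)=1 ⇒ 9
q^10  k|10↦φ(k): 10:4 5:4 2:1 1:1  a_10=10
d|11:{1,11}  Σφ=1+10=11

4, 5, 6, 7, 8, 9, 10, 11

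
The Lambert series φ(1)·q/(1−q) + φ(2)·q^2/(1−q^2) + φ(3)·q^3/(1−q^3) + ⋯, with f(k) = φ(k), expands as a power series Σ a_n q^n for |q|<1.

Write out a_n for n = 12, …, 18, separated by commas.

d|12:{12,6,4,3,2,1}  Σφ=4+2+2+2+1+1=12
[q^13] φ(13)=12,φ(1)=1 ⇒ 13
q^14  k|14↦φ(k): 14:6 7:6 2:1 1:1  a_14=14
[q^15] φ(15)=8,φ(5)=4,φ(3)=2,φ(1)=1 ⇒ 15
d|16:{1,2,4,8,16}  Σφ=1+1+2+4+8=16
n=17: 17·1 1·17  φ→[16+1]=17
n=18: 18·1 9·2 6·3 3·6 2·9 1·18  φ→[6+6+2+2+1+1]=18

12, 13, 14, 15, 16, 17, 18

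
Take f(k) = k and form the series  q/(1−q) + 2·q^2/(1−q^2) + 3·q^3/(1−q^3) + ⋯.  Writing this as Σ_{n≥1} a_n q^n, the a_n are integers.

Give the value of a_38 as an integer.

a_38 = 60

n=38: 38·1 19·2 2·19 1·38  f→[38+19+2+1]=60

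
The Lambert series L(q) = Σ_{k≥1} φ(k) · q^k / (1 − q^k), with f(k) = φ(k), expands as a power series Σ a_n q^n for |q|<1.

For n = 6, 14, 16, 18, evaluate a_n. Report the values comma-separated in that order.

n=6: 1·6 2·3 3·2 6·1  φ→[1+1+2+2]=6
q^14  k|14↦φ(k): 1:1 2:1 7:6 14:6  a_14=14
n=16: 16·1 8·2 4·4 2·8 1·16  φ→[8+4+2+1+1]=16
[q^18] φ(18)=6,φ(9)=6,φ(6)=2,φ(3)=2,φ(2)=1,φ(1)=1 ⇒ 18

6, 14, 16, 18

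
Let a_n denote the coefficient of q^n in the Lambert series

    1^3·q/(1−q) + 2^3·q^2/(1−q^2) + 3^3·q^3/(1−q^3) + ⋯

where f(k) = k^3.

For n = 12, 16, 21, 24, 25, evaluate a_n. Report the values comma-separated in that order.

2044, 4681, 9632, 16380, 15751

d|12:{12,6,4,3,2,1}  Σf=1728+216+64+27+8+1=2044
q^16  k|16↦f(k): 16:4096 8:512 4:64 2:8 1:1  a_16=4681
[q^21] f(21)=9261,f(7)=343,f(3)=27,f(1)=1 ⇒ 9632
q^24  k|24↦f(k): 1:1 2:8 3:27 4:64 6:216 8:512 12:1728 24:13824  a_24=16380
q^25  k|25↦f(k): 25:15625 5:125 1:1  a_25=15751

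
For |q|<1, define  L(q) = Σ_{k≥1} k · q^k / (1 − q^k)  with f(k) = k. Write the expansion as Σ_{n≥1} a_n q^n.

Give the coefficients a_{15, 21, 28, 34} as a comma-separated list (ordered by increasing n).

d|15:{1,3,5,15}  Σf=1+3+5+15=24
n=21: 21·1 7·3 3·7 1·21  f→[21+7+3+1]=32
q^28  k|28↦f(k): 1:1 2:2 4:4 7:7 14:14 28:28  a_28=56
n=34: 1·34 2·17 17·2 34·1  f→[1+2+17+34]=54

24, 32, 56, 54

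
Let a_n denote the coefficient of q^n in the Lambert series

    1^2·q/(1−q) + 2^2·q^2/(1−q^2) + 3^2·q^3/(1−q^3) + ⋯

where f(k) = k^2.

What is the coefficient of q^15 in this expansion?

d|15:{15,5,3,1}  Σf=225+25+9+1=260

a_15 = 260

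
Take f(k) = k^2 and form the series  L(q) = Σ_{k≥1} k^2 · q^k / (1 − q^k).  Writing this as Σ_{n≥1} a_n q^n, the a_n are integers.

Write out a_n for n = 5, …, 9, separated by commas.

26, 50, 50, 85, 91

[q^5] f(5)=25,f(1)=1 ⇒ 26
n=6: 6·1 3·2 2·3 1·6  f→[36+9+4+1]=50
d|7:{7,1}  Σf=49+1=50
d|8:{8,4,2,1}  Σf=64+16+4+1=85
d|9:{9,3,1}  Σf=81+9+1=91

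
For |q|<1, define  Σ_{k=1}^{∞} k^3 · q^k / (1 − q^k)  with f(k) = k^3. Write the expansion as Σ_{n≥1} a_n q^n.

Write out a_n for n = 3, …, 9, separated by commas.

28, 73, 126, 252, 344, 585, 757

[q^3] f(3)=27,f(1)=1 ⇒ 28
d|4:{4,2,1}  Σf=64+8+1=73
n=5: 5·1 1·5  f→[125+1]=126
q^6  k|6↦f(k): 1:1 2:8 3:27 6:216  a_6=252
d|7:{7,1}  Σf=343+1=344
q^8  k|8↦f(k): 8:512 4:64 2:8 1:1  a_8=585
[q^9] f(1)=1,f(3)=27,f(9)=729 ⇒ 757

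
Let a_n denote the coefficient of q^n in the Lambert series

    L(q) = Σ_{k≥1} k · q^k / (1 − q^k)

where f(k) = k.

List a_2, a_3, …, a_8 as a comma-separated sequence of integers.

[q^2] f(1)=1,f(2)=2 ⇒ 3
d|3:{3,1}  Σf=3+1=4
q^4  k|4↦f(k): 4:4 2:2 1:1  a_4=7
q^5  k|5↦f(k): 5:5 1:1  a_5=6
q^6  k|6↦f(k): 1:1 2:2 3:3 6:6  a_6=12
n=7: 7·1 1·7  f→[7+1]=8
[q^8] f(1)=1,f(2)=2,f(4)=4,f(8)=8 ⇒ 15

3, 4, 7, 6, 12, 8, 15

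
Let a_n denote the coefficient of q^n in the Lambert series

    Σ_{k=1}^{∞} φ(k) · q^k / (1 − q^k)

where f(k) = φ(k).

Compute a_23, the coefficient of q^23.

q^23  k|23↦φ(k): 23:22 1:1  a_23=23

a_23 = 23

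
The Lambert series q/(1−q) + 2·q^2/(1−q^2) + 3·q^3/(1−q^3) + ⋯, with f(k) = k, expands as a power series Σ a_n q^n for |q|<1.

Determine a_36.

a_36 = 91

q^36  k|36↦f(k): 1:1 2:2 3:3 4:4 6:6 9:9 12:12 18:18 36:36  a_36=91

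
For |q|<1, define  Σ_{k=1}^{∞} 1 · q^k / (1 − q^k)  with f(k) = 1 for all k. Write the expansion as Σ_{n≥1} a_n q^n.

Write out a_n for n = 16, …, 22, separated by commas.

5, 2, 6, 2, 6, 4, 4

q^16  k|16↦f(k): 16:1 8:1 4:1 2:1 1:1  a_16=5
n=17: 1·17 17·1  f→[1+1]=2
[q^18] f(18)=1,f(9)=1,f(6)=1,f(3)=1,f(2)=1,f(1)=1 ⇒ 6
d|19:{1,19}  Σf=1+1=2
n=20: 1·20 2·10 4·5 5·4 10·2 20·1  f→[1+1+1+1+1+1]=6
[q^21] f(21)=1,f(7)=1,f(3)=1,f(1)=1 ⇒ 4
[q^22] f(22)=1,f(11)=1,f(2)=1,f(1)=1 ⇒ 4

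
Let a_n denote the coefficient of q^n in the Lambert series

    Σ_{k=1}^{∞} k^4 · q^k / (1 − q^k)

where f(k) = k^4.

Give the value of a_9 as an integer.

a_9 = 6643

n=9: 9·1 3·3 1·9  f→[6561+81+1]=6643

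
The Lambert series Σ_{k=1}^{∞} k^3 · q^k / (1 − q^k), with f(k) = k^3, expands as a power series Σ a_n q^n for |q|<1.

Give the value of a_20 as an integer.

q^20  k|20↦f(k): 20:8000 10:1000 5:125 4:64 2:8 1:1  a_20=9198

a_20 = 9198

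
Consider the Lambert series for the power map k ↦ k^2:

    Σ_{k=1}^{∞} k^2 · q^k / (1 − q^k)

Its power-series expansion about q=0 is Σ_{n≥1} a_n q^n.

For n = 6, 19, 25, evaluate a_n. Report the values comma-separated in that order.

50, 362, 651

d|6:{6,3,2,1}  Σf=36+9+4+1=50
n=19: 19·1 1·19  f→[361+1]=362
[q^25] f(1)=1,f(5)=25,f(25)=625 ⇒ 651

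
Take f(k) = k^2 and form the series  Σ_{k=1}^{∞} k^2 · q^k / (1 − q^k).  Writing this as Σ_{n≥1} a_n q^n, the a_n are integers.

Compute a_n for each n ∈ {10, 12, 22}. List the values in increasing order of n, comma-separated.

130, 210, 610

n=10: 10·1 5·2 2·5 1·10  f→[100+25+4+1]=130
q^12  k|12↦f(k): 12:144 6:36 4:16 3:9 2:4 1:1  a_12=210
n=22: 1·22 2·11 11·2 22·1  f→[1+4+121+484]=610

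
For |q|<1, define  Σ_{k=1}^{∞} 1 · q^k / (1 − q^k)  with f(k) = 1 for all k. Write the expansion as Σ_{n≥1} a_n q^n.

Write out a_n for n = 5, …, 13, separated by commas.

2, 4, 2, 4, 3, 4, 2, 6, 2

n=5: 5·1 1·5  f→[1+1]=2
q^6  k|6↦f(k): 6:1 3:1 2:1 1:1  a_6=4
q^7  k|7↦f(k): 1:1 7:1  a_7=2
q^8  k|8↦f(k): 1:1 2:1 4:1 8:1  a_8=4
q^9  k|9↦f(k): 1:1 3:1 9:1  a_9=3
n=10: 1·10 2·5 5·2 10·1  f→[1+1+1+1]=4
d|11:{1,11}  Σf=1+1=2
n=12: 1·12 2·6 3·4 4·3 6·2 12·1  f→[1+1+1+1+1+1]=6
q^13  k|13↦f(k): 1:1 13:1  a_13=2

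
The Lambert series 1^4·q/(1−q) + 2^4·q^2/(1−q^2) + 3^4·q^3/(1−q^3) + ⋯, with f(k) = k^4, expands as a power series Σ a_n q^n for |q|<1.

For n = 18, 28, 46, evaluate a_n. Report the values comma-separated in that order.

112931, 655746, 4757314

[q^18] f(18)=104976,f(9)=6561,f(6)=1296,f(3)=81,f(2)=16,f(1)=1 ⇒ 112931
d|28:{1,2,4,7,14,28}  Σf=1+16+256+2401+38416+614656=655746
[q^46] f(1)=1,f(2)=16,f(23)=279841,f(46)=4477456 ⇒ 4757314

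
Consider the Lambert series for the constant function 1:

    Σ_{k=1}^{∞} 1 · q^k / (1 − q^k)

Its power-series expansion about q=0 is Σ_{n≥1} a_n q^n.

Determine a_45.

d|45:{1,3,5,9,15,45}  Σf=1+1+1+1+1+1=6

a_45 = 6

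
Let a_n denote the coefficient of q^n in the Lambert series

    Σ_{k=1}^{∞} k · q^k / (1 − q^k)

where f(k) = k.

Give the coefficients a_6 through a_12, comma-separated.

12, 8, 15, 13, 18, 12, 28

n=6: 6·1 3·2 2·3 1·6  f→[6+3+2+1]=12
n=7: 7·1 1·7  f→[7+1]=8
q^8  k|8↦f(k): 1:1 2:2 4:4 8:8  a_8=15
n=9: 1·9 3·3 9·1  f→[1+3+9]=13
n=10: 1·10 2·5 5·2 10·1  f→[1+2+5+10]=18
d|11:{11,1}  Σf=11+1=12
n=12: 1·12 2·6 3·4 4·3 6·2 12·1  f→[1+2+3+4+6+12]=28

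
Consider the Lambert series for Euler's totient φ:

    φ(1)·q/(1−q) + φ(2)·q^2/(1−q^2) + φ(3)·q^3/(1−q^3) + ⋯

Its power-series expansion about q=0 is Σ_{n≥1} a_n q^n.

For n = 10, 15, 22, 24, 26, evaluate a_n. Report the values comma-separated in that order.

[q^10] φ(1)=1,φ(2)=1,φ(5)=4,φ(10)=4 ⇒ 10
d|15:{1,3,5,15}  Σφ=1+2+4+8=15
q^22  k|22↦φ(k): 1:1 2:1 11:10 22:10  a_22=22
[q^24] φ(24)=8,φ(12)=4,φ(8)=4,φ(6)=2,φ(4)=2,φ(3)=2,φ(2)=1,φ(1)=1 ⇒ 24
[q^26] φ(1)=1,φ(2)=1,φ(13)=12,φ(26)=12 ⇒ 26

10, 15, 22, 24, 26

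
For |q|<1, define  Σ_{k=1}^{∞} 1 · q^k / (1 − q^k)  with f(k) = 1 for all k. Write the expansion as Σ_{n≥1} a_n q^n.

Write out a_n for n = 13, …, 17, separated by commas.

[q^13] f(13)=1,f(1)=1 ⇒ 2
q^14  k|14↦f(k): 1:1 2:1 7:1 14:1  a_14=4
[q^15] f(1)=1,f(3)=1,f(5)=1,f(15)=1 ⇒ 4
[q^16] f(1)=1,f(2)=1,f(4)=1,f(8)=1,f(16)=1 ⇒ 5
[q^17] f(17)=1,f(1)=1 ⇒ 2

2, 4, 4, 5, 2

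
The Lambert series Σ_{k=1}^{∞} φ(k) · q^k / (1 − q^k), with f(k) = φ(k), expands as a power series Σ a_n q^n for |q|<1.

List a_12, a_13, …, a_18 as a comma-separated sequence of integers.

[q^12] φ(12)=4,φ(6)=2,φ(4)=2,φ(3)=2,φ(2)=1,φ(1)=1 ⇒ 12
[q^13] φ(1)=1,φ(13)=12 ⇒ 13
n=14: 1·14 2·7 7·2 14·1  φ→[1+1+6+6]=14
q^15  k|15↦φ(k): 1:1 3:2 5:4 15:8  a_15=15
d|16:{16,8,4,2,1}  Σφ=8+4+2+1+1=16
d|17:{17,1}  Σφ=16+1=17
d|18:{18,9,6,3,2,1}  Σφ=6+6+2+2+1+1=18

12, 13, 14, 15, 16, 17, 18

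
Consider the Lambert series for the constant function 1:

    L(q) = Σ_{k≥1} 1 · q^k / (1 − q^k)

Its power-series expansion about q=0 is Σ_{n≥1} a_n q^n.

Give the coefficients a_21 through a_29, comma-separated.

4, 4, 2, 8, 3, 4, 4, 6, 2

n=21: 21·1 7·3 3·7 1·21  f→[1+1+1+1]=4
d|22:{1,2,11,22}  Σf=1+1+1+1=4
q^23  k|23↦f(k): 1:1 23:1  a_23=2
[q^24] f(24)=1,f(12)=1,f(8)=1,f(6)=1,f(4)=1,f(3)=1,f(2)=1,f(1)=1 ⇒ 8
d|25:{1,5,25}  Σf=1+1+1=3
d|26:{26,13,2,1}  Σf=1+1+1+1=4
d|27:{27,9,3,1}  Σf=1+1+1+1=4
n=28: 1·28 2·14 4·7 7·4 14·2 28·1  f→[1+1+1+1+1+1]=6
[q^29] f(29)=1,f(1)=1 ⇒ 2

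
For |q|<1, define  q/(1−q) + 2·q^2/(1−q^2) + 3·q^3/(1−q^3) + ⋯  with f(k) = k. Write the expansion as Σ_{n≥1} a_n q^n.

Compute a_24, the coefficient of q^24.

a_24 = 60

n=24: 24·1 12·2 8·3 6·4 4·6 3·8 2·12 1·24  f→[24+12+8+6+4+3+2+1]=60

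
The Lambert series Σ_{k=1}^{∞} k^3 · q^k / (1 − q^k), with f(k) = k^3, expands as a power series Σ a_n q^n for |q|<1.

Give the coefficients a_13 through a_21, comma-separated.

2198, 3096, 3528, 4681, 4914, 6813, 6860, 9198, 9632

d|13:{13,1}  Σf=2197+1=2198
d|14:{1,2,7,14}  Σf=1+8+343+2744=3096
[q^15] f(15)=3375,f(5)=125,f(3)=27,f(1)=1 ⇒ 3528
q^16  k|16↦f(k): 16:4096 8:512 4:64 2:8 1:1  a_16=4681
q^17  k|17↦f(k): 17:4913 1:1  a_17=4914
d|18:{1,2,3,6,9,18}  Σf=1+8+27+216+729+5832=6813
[q^19] f(19)=6859,f(1)=1 ⇒ 6860
[q^20] f(20)=8000,f(10)=1000,f(5)=125,f(4)=64,f(2)=8,f(1)=1 ⇒ 9198
q^21  k|21↦f(k): 21:9261 7:343 3:27 1:1  a_21=9632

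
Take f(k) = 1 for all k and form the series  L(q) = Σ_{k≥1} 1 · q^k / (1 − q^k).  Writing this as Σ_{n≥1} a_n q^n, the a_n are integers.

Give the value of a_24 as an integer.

[q^24] f(1)=1,f(2)=1,f(3)=1,f(4)=1,f(6)=1,f(8)=1,f(12)=1,f(24)=1 ⇒ 8

a_24 = 8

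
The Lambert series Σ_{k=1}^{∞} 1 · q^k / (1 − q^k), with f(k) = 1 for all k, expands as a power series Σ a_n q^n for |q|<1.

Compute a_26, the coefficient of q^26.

a_26 = 4

[q^26] f(1)=1,f(2)=1,f(13)=1,f(26)=1 ⇒ 4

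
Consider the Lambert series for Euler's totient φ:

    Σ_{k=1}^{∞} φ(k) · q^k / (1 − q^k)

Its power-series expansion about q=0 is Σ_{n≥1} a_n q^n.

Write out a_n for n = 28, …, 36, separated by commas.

n=28: 28·1 14·2 7·4 4·7 2·14 1·28  φ→[12+6+6+2+1+1]=28
[q^29] φ(1)=1,φ(29)=28 ⇒ 29
n=30: 1·30 2·15 3·10 5·6 6·5 10·3 15·2 30·1  φ→[1+1+2+4+2+4+8+8]=30
n=31: 1·31 31·1  φ→[1+30]=31
[q^32] φ(1)=1,φ(2)=1,φ(4)=2,φ(8)=4,φ(16)=8,φ(32)=16 ⇒ 32
[q^33] φ(1)=1,φ(3)=2,φ(11)=10,φ(33)=20 ⇒ 33
q^34  k|34↦φ(k): 34:16 17:16 2:1 1:1  a_34=34
[q^35] φ(1)=1,φ(5)=4,φ(7)=6,φ(35)=24 ⇒ 35
d|36:{36,18,12,9,6,4,3,2,1}  Σφ=12+6+4+6+2+2+2+1+1=36

28, 29, 30, 31, 32, 33, 34, 35, 36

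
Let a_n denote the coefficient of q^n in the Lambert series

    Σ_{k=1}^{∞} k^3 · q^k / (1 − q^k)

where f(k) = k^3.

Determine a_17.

a_17 = 4914

q^17  k|17↦f(k): 17:4913 1:1  a_17=4914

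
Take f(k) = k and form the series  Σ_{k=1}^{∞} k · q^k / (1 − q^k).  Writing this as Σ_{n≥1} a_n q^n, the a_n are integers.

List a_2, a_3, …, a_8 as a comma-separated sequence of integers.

q^2  k|2↦f(k): 1:1 2:2  a_2=3
[q^3] f(3)=3,f(1)=1 ⇒ 4
q^4  k|4↦f(k): 1:1 2:2 4:4  a_4=7
[q^5] f(1)=1,f(5)=5 ⇒ 6
q^6  k|6↦f(k): 1:1 2:2 3:3 6:6  a_6=12
[q^7] f(1)=1,f(7)=7 ⇒ 8
q^8  k|8↦f(k): 8:8 4:4 2:2 1:1  a_8=15

3, 4, 7, 6, 12, 8, 15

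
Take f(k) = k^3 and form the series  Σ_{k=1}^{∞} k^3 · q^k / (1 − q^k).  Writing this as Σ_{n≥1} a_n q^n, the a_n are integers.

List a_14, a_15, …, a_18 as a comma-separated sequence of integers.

[q^14] f(1)=1,f(2)=8,f(7)=343,f(14)=2744 ⇒ 3096
n=15: 1·15 3·5 5·3 15·1  f→[1+27+125+3375]=3528
n=16: 1·16 2·8 4·4 8·2 16·1  f→[1+8+64+512+4096]=4681
d|17:{17,1}  Σf=4913+1=4914
[q^18] f(18)=5832,f(9)=729,f(6)=216,f(3)=27,f(2)=8,f(1)=1 ⇒ 6813

3096, 3528, 4681, 4914, 6813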